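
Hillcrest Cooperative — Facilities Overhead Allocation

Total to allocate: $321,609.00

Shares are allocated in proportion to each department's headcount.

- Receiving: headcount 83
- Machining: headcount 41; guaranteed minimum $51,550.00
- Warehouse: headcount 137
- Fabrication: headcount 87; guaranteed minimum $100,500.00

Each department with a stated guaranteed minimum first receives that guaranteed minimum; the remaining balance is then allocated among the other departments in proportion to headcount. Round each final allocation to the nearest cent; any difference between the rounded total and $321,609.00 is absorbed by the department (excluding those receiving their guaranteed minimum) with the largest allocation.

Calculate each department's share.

Receiving: $63,969.99 · Machining: $51,550.00 · Warehouse: $105,589.01 · Fabrication: $100,500.00

Minimums first: Machining $51,550.00; Fabrication $100,500.00. Remaining pool $169,559.00.
Remaining pool split over remaining headcount 220: Receiving 63,969.9864 → $63,969.99; Warehouse 105,589.0136 → $105,589.01.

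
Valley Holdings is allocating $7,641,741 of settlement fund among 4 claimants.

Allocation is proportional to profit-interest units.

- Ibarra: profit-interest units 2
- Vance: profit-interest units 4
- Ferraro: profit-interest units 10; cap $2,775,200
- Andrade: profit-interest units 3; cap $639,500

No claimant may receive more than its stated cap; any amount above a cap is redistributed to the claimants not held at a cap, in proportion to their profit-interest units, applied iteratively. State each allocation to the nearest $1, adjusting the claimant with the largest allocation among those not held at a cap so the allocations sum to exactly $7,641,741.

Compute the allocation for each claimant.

Ibarra: $1,409,014 | Vance: $2,818,027 | Ferraro: $2,775,200 | Andrade: $639,500

Sum of profit-interest units: 19.
Unconstrained shares: Ibarra 804,393.79; Vance 1,608,787.58; Ferraro 4,021,968.95; Andrade 1,206,590.68.
Cap binds for Ferraro ($2,775,200), Andrade ($639,500); residual $4,227,041 reallocated over remaining profit-interest units 6.
Redistributed shares: Ibarra 1,409,013.67 → $1,409,014; Vance 2,818,027.33 → $2,818,027.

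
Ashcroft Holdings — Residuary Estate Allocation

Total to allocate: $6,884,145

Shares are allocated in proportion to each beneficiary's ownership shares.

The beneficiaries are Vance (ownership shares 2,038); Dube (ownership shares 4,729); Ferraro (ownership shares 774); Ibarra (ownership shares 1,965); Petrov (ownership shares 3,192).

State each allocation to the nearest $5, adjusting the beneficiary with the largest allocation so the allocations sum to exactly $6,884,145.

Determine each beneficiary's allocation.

Total ownership shares = 12,698.
Raw shares: Vance 2,038/12,698 × $6,884,145 = 1,104,889.55; Dube 4,729/12,698 × $6,884,145 = 2,563,799.16; Ferraro 774/12,698 × $6,884,145 = 419,619.49; Ibarra 1,965/12,698 × $6,884,145 = 1,065,313.04; Petrov 3,192/12,698 × $6,884,145 = 1,730,523.77.
After rounding ($5): Vance $1,104,890; Dube $2,563,800; Ferraro $419,620; Ibarra $1,065,315; Petrov $1,730,525. Sum = $6,884,150.
Difference $6,884,145 − $6,884,150 = −$5 applied to largest allocation (Dube): Dube becomes $2,563,795.

Vance: $1,104,890; Dube: $2,563,795; Ferraro: $419,620; Ibarra: $1,065,315; Petrov: $1,730,525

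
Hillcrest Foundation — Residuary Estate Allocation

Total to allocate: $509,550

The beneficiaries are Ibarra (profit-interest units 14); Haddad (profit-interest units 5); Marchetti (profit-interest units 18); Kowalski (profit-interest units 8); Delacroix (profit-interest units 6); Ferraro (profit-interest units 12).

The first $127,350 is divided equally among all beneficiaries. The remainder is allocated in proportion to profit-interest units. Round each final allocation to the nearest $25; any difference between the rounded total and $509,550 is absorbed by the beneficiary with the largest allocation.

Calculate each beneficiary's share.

Ibarra: $106,150 · Haddad: $51,550 · Marchetti: $130,450 · Kowalski: $69,750 · Delacroix: $57,625 · Ferraro: $94,025

First tranche $127,350 split equally: $21,225 each.
Remainder $382,200 by profit-interest units (total 63): Ibarra 84,933.33 → $84,925; Haddad 30,333.33 → $30,325; Marchetti 109,200.00 → $109,200; Kowalski 48,533.33 → $48,525; Delacroix 36,400.00 → $36,400; Ferraro 72,800.00 → $72,800.
Rounding difference +$25 on remainder applied to Marchetti.
Totals: Ibarra $21,225 + $84,925 = $106,150; Haddad $21,225 + $30,325 = $51,550; Marchetti $21,225 + $109,225 = $130,450; Kowalski $21,225 + $48,525 = $69,750; Delacroix $21,225 + $36,400 = $57,625; Ferraro $21,225 + $72,800 = $94,025.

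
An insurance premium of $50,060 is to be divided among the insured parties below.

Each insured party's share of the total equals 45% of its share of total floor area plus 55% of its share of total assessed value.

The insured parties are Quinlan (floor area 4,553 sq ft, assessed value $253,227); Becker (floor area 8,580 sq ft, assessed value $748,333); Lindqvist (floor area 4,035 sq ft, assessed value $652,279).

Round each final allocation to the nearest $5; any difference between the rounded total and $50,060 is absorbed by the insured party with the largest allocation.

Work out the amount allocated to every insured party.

Floor area total 17,168; assessed value total 1,653,839.
Composite weights (45% floor area + 55% assessed value): Quinlan 0.2036; Becker 0.4738; Lindqvist 0.3227.
Unrounded shares: Quinlan 10,189.93; Becker 23,716.45; Lindqvist 16,153.62.
At nearest $5: Quinlan $10,190; Becker $23,715; Lindqvist $16,155. Sum = $50,060.
Sum already equals the total — no adjustment.

Quinlan: $10,190; Becker: $23,715; Lindqvist: $16,155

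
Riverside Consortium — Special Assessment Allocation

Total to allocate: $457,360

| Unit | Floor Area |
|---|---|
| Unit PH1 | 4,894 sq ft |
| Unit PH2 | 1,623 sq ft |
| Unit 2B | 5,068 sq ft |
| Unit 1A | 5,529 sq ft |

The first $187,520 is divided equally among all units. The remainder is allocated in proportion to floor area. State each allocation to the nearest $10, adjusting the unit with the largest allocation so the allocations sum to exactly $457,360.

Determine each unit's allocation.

Unit PH1: $124,040 · Unit PH2: $72,470 · Unit 2B: $126,790 · Unit 1A: $134,060

$187,520 shared equally gives $46,880 per unit.
Remainder $269,840 by floor area (total 17,114): Unit PH1 77,164.72 → $77,160; Unit PH2 25,590.18 → $25,590; Unit 2B 79,908.21 → $79,910; Unit 1A 87,176.89 → $87,180.
Totals: Unit PH1 $46,880 + $77,160 = $124,040; Unit PH2 $46,880 + $25,590 = $72,470; Unit 2B $46,880 + $79,910 = $126,790; Unit 1A $46,880 + $87,180 = $134,060.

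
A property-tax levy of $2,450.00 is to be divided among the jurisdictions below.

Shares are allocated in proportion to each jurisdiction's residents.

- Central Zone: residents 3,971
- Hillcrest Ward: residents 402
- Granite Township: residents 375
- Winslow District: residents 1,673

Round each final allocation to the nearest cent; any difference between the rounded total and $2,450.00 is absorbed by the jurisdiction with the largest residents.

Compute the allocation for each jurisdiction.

Central Zone: $1,515.17; Hillcrest Ward: $153.39; Granite Township: $143.09; Winslow District: $638.35

Combined residents = 3,971 + 402 + 375 + 1,673 = 6,421.
Pro-rata amounts: Central Zone 1,515.1768; Hillcrest Ward 153.3873; Granite Township 143.0852; Winslow District 638.3507.
Rounded to nearest cent: Central Zone $1,515.18; Hillcrest Ward $153.39; Granite Township $143.09; Winslow District $638.35. Sum = $2,450.01.
Difference $2,450.00 − $2,450.01 = −$0.01 applied to largest residents (Central Zone): Central Zone becomes $1,515.17.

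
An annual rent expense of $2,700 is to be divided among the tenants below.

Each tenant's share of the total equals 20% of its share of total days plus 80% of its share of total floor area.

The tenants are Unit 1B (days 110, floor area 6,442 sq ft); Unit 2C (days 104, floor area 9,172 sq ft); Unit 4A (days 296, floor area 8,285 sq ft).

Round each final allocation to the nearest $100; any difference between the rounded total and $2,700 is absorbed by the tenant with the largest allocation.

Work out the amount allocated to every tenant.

Days total 510; floor area total 23,899.
Blended shares (20% days + 80% floor area): Unit 1B 0.2588; Unit 2C 0.3478; Unit 4A 0.3934.
Pro-rata amounts: Unit 1B 698.70; Unit 2C 939.09; Unit 4A 1,062.21.
At nearest $100: Unit 1B $700; Unit 2C $900; Unit 4A $1,100. Sum = $2,700.
No rounding difference to absorb.

Unit 1B: $700 · Unit 2C: $900 · Unit 4A: $1,100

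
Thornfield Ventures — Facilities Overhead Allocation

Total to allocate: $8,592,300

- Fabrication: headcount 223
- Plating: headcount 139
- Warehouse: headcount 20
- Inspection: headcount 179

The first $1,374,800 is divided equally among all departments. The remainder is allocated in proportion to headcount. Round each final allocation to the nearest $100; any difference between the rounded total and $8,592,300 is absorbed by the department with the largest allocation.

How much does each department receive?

Fabrication: $3,212,700 | Plating: $2,132,000 | Warehouse: $601,000 | Inspection: $2,646,600

$1,374,800 shared equally gives $343,700 per department.
Remainder $7,217,500 by headcount (total 561): Fabrication 2,868,988.41 → $2,869,000; Plating 1,788,293.23 → $1,788,300; Warehouse 257,308.38 → $257,300; Inspection 2,302,909.98 → $2,302,900.
Totals: Fabrication $343,700 + $2,869,000 = $3,212,700; Plating $343,700 + $1,788,300 = $2,132,000; Warehouse $343,700 + $257,300 = $601,000; Inspection $343,700 + $2,302,900 = $2,646,600.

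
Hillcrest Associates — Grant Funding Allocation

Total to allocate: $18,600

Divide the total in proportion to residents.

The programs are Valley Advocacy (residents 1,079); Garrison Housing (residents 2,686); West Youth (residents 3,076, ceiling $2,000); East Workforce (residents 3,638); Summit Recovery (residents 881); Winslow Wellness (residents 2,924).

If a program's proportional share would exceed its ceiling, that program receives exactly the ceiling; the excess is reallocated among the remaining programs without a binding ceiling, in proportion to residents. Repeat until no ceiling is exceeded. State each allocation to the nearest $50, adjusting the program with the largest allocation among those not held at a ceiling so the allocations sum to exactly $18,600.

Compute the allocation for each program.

Residents total: 14,284.
Proportional shares (ignoring caps): Valley Advocacy 1,405.03; Garrison Housing 3,497.59; West Youth 4,005.43; East Workforce 4,737.24; Summit Recovery 1,147.20; Winslow Wellness 3,807.50.
Cap binds for West Youth ($2,000); remaining pool $16,600 reallocated over remaining residents 11,208.
Remaining shares: Valley Advocacy 1,598.09 → $1,600; Garrison Housing 3,978.19 → $4,000; East Workforce 5,388.19 → $5,400; Summit Recovery 1,304.84 → $1,300; Winslow Wellness 4,330.69 → $4,350.
Rounding difference −$50 applied to East Workforce → $5,350.

Valley Advocacy: $1,600 · Garrison Housing: $4,000 · West Youth: $2,000 · East Workforce: $5,350 · Summit Recovery: $1,300 · Winslow Wellness: $4,350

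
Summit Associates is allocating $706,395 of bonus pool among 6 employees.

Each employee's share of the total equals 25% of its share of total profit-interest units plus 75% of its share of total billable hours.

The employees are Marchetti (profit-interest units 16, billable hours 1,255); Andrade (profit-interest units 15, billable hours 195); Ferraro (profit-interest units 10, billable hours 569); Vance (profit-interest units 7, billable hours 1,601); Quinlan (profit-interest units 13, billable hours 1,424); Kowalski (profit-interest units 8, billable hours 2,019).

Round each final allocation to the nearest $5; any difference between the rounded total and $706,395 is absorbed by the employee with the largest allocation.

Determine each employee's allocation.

Marchetti: $135,090 | Andrade: $53,020 | Ferraro: $68,275 | Vance: $138,005 | Quinlan: $140,085 | Kowalski: $171,920

Totals — profit-interest units 69, billable hours 7,063.
Composite weights (25% profit-interest units + 75% billable hours): Marchetti 0.1912; Andrade 0.0751; Ferraro 0.0967; Vance 0.1954; Quinlan 0.1983; Kowalski 0.2434.
Unrounded shares: Marchetti 135,088.09; Andrade 53,018.00; Ferraro 68,274.76; Vance 138,006.97; Quinlan 140,086.59; Kowalski 171,920.58.
At nearest $5: Marchetti $135,090; Andrade $53,020; Ferraro $68,275; Vance $138,005; Quinlan $140,085; Kowalski $171,920. Sum = $706,395.
Sum already equals the total — no adjustment.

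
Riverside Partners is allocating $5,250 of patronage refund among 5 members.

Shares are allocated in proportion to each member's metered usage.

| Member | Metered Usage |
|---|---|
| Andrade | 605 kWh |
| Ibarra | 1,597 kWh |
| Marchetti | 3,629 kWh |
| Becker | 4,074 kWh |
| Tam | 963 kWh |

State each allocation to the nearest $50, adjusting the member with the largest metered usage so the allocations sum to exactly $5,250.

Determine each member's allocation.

Combined metered usage = 605 + 1,597 + 3,629 + 4,074 + 963 = 10,868.
Proportional shares: Andrade 292.26; Ibarra 771.46; Marchetti 1,753.06; Becker 1,968.03; Tam 465.20.
At nearest $50: Andrade $300; Ibarra $750; Marchetti $1,750; Becker $1,950; Tam $450. Sum = $5,200.
Difference $5,250 − $5,200 = +$50 applied to largest metered usage (Becker): Becker becomes $2,000.

Andrade: $300; Ibarra: $750; Marchetti: $1,750; Becker: $2,000; Tam: $450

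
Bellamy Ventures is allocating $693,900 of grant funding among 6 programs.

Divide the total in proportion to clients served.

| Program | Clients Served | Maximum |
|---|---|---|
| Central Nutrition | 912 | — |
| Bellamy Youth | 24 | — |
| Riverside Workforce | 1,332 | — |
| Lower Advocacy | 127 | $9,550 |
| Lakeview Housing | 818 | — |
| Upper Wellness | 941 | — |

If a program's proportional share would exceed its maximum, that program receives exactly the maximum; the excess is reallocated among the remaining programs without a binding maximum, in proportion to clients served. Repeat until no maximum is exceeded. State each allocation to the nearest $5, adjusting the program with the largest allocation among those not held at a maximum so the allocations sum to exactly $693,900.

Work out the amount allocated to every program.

Central Nutrition: $154,985; Bellamy Youth: $4,080; Riverside Workforce: $226,360; Lower Advocacy: $9,550; Lakeview Housing: $139,010; Upper Wellness: $159,915

Clients served total: 4,154.
Unconstrained shares: Central Nutrition 152,343.96; Bellamy Youth 4,009.05; Riverside Workforce 222,502.36; Lower Advocacy 21,214.56; Lakeview Housing 136,641.84; Upper Wellness 157,188.23.
Capped: Lower Advocacy ($9,550); balance $684,350 reallocated over remaining clients served 4,027.
Shares after redistribution: Central Nutrition 154,985.65 → $154,985; Bellamy Youth 4,078.57 → $4,080; Riverside Workforce 226,360.62 → $226,360; Lakeview Housing 139,011.25 → $139,010; Upper Wellness 159,913.92 → $159,915.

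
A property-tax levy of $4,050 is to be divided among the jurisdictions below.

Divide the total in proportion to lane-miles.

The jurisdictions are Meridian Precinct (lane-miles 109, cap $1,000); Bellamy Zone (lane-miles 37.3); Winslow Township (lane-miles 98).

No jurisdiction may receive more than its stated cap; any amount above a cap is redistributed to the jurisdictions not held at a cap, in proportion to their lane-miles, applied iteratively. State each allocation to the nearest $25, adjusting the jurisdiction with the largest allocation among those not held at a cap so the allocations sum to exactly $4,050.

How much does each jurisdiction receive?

Meridian Precinct: $1,000; Bellamy Zone: $850; Winslow Township: $2,200

Sum of lane-miles: 244.3.
Pro-rata shares before constraints: Meridian Precinct 1,807.00; Bellamy Zone 618.36; Winslow Township 1,624.64.
Held at cap: Meridian Precinct ($1,000); remaining pool $3,050 reallocated over remaining lane-miles 135.3.
Redistributed shares: Bellamy Zone 840.84 → $850; Winslow Township 2,209.16 → $2,200.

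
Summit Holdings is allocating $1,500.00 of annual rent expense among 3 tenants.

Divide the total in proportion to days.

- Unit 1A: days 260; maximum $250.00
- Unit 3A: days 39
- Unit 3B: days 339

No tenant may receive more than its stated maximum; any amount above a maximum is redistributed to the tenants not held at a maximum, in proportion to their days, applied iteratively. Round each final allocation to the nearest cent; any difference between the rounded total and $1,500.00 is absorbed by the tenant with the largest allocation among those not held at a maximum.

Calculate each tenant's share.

Unit 1A: $250.00 | Unit 3A: $128.97 | Unit 3B: $1,121.03

Combined days = 638.
Unconstrained shares: Unit 1A 611.2853; Unit 3A 91.6928; Unit 3B 797.0219.
Cap binds for Unit 1A ($250.00); remaining pool $1,250.00 reallocated over remaining days 378.
Redistributed shares: Unit 3A 128.9683 → $128.97; Unit 3B 1,121.0317 → $1,121.03.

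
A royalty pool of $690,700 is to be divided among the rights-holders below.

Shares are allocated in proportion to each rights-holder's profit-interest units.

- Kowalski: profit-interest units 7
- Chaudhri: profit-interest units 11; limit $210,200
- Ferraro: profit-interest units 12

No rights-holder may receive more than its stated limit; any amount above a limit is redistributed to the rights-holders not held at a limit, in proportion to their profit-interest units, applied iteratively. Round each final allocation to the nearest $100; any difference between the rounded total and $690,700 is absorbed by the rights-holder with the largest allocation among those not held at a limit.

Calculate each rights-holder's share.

Total profit-interest units = 30.
Pro-rata shares before constraints: Kowalski 161,163.33; Chaudhri 253,256.67; Ferraro 276,280.00.
Cap binds for Chaudhri ($210,200); remaining pool $480,500 reallocated over remaining profit-interest units 19.
Shares after redistribution: Kowalski 177,026.32 → $177,000; Ferraro 303,473.68 → $303,500.

Kowalski: $177,000 · Chaudhri: $210,200 · Ferraro: $303,500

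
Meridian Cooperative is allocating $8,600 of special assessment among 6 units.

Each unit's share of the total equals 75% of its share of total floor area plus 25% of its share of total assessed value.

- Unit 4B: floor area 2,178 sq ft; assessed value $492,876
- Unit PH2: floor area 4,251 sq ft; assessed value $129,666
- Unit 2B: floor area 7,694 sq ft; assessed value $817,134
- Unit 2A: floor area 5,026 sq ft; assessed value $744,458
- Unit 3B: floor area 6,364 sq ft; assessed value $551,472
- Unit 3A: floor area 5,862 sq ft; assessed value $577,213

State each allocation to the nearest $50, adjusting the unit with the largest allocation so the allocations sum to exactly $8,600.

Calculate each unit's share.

Floor area total 31,375; assessed value total 3,312,819.
Combined weights (75% floor area + 25% assessed value): Unit 4B 0.0893; Unit PH2 0.1114; Unit 2B 0.2456; Unit 2A 0.1763; Unit 3B 0.1937; Unit 3A 0.1837.
Pro-rata amounts: Unit 4B 767.62; Unit PH2 958.06; Unit 2B 2,112.03; Unit 2A 1,516.38; Unit 3B 1,666.20; Unit 3A 1,579.70.
Rounded to nearest $50: Unit 4B $750; Unit PH2 $950; Unit 2B $2,100; Unit 2A $1,500; Unit 3B $1,650; Unit 3A $1,600. Sum = $8,550.
Difference $8,600 − $8,550 = +$50 applied to largest allocation (Unit 2B): Unit 2B becomes $2,150.

Unit 4B: $750 · Unit PH2: $950 · Unit 2B: $2,150 · Unit 2A: $1,500 · Unit 3B: $1,650 · Unit 3A: $1,600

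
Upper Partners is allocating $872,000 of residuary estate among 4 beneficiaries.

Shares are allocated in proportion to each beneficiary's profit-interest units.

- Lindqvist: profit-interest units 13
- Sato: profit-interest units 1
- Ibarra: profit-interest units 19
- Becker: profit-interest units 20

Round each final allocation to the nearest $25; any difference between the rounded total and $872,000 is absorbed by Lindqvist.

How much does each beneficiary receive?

Lindqvist: $213,900; Sato: $16,450; Ibarra: $312,600; Becker: $329,050

Profit-interest units total: 53.
Unrounded shares: Lindqvist 13/53 × $872,000 = 213,886.79; Sato 1/53 × $872,000 = 16,452.83; Ibarra 19/53 × $872,000 = 312,603.77; Becker 20/53 × $872,000 = 329,056.60.
Rounded to nearest $25: Lindqvist $213,875; Sato $16,450; Ibarra $312,600; Becker $329,050. Sum = $871,975.
Difference $872,000 − $871,975 = +$25 applied to Lindqvist: Lindqvist becomes $213,900.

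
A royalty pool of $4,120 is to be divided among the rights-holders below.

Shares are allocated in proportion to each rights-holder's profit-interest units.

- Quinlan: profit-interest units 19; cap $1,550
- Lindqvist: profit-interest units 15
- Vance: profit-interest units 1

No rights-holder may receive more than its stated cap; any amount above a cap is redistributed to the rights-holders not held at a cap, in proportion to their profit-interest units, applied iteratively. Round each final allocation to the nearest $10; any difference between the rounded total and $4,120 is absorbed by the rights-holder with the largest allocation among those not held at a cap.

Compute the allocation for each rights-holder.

Quinlan: $1,550 · Lindqvist: $2,410 · Vance: $160

Total profit-interest units = 35.
Unconstrained shares: Quinlan 2,236.57; Lindqvist 1,765.71; Vance 117.71.
Held at cap: Quinlan ($1,550); remaining pool $2,570 reallocated over remaining profit-interest units 16.
Remaining shares: Lindqvist 2,409.38 → $2,410; Vance 160.62 → $160.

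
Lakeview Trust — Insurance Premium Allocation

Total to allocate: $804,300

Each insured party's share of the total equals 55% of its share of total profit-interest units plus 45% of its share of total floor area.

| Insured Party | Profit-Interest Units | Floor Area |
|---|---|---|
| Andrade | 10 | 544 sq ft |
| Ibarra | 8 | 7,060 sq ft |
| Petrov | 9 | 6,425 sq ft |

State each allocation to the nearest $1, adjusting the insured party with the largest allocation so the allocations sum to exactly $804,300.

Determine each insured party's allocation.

Andrade: $177,874 | Ibarra: $313,212 | Petrov: $313,214

Profit-interest units total 27; floor area total 14,029.
Composite weights (55% profit-interest units + 45% floor area): Andrade 0.2212; Ibarra 0.3894; Petrov 0.3894.
Unrounded shares: Andrade 177,873.58; Ibarra 313,212.47; Petrov 313,213.95.
After rounding ($1): Andrade $177,874; Ibarra $313,212; Petrov $313,214. Sum = $804,300.
Sum already equals the total — no adjustment.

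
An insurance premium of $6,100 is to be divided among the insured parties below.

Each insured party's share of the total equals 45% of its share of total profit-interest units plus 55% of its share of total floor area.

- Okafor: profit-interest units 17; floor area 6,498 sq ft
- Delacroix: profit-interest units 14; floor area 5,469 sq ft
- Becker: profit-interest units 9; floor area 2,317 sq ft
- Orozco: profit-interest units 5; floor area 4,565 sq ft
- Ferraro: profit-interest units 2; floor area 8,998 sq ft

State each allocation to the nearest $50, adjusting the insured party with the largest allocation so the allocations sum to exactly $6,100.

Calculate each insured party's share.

Profit-interest units total 47; floor area total 27,847.
Combined weights (45% profit-interest units + 55% floor area): Okafor 0.2911; Delacroix 0.2421; Becker 0.1319; Orozco 0.1380; Ferraro 0.1969.
Pro-rata amounts: Okafor 1,775.75; Delacroix 1,476.56; Becker 804.79; Orozco 842.01; Ferraro 1,200.89.
At nearest $50: Okafor $1,800; Delacroix $1,500; Becker $800; Orozco $850; Ferraro $1,200. Sum = $6,150.
Difference $6,100 − $6,150 = −$50 applied to largest allocation (Okafor): Okafor becomes $1,750.

Okafor: $1,750 · Delacroix: $1,500 · Becker: $800 · Orozco: $850 · Ferraro: $1,200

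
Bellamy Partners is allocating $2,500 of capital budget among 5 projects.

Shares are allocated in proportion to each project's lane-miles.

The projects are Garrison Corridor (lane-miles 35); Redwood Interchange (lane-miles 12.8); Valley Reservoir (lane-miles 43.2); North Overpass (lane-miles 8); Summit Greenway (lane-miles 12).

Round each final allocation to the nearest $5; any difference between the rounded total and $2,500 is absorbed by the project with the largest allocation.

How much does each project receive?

Sum of lane-miles: 111.
Raw shares: Garrison Corridor 35/111 × $2,500 = 788.29; Redwood Interchange 12.8/111 × $2,500 = 288.29; Valley Reservoir 43.2/111 × $2,500 = 972.97; North Overpass 8/111 × $2,500 = 180.18; Summit Greenway 12/111 × $2,500 = 270.27.
At nearest $5: Garrison Corridor $790; Redwood Interchange $290; Valley Reservoir $975; North Overpass $180; Summit Greenway $270. Sum = $2,505.
Difference $2,500 − $2,505 = −$5 applied to largest allocation (Valley Reservoir): Valley Reservoir becomes $970.

Garrison Corridor: $790; Redwood Interchange: $290; Valley Reservoir: $970; North Overpass: $180; Summit Greenway: $270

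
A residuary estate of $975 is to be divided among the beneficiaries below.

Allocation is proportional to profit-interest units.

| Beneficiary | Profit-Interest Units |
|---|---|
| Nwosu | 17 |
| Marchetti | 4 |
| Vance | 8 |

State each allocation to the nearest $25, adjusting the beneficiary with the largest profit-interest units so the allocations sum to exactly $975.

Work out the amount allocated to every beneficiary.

Nwosu: $575 | Marchetti: $125 | Vance: $275

Profit-interest units total: 17 + 4 + 8 = 29.
Proportional shares: Nwosu 571.55; Marchetti 134.48; Vance 268.97.
At nearest $25: Nwosu $575; Marchetti $125; Vance $275. Sum = $975.
Sum already equals the total — no adjustment.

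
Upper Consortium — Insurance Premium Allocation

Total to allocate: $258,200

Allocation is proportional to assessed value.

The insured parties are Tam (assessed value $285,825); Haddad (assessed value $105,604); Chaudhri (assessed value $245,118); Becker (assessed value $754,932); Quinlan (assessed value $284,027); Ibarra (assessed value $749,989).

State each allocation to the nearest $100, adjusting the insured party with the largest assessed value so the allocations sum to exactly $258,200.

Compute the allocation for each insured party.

Sum of assessed value: 2,425,495.
Proportional shares: Tam 285,825/2,425,495 × $258,200 = 30,426.79; Haddad 105,604/2,425,495 × $258,200 = 11,241.81; Chaudhri 245,118/2,425,495 × $258,200 = 26,093.42; Becker 754,932/2,425,495 × $258,200 = 80,364.40; Quinlan 284,027/2,425,495 × $258,200 = 30,235.38; Ibarra 749,989/2,425,495 × $258,200 = 79,838.20.
Rounded to nearest $100: Tam $30,400; Haddad $11,200; Chaudhri $26,100; Becker $80,400; Quinlan $30,200; Ibarra $79,800. Sum = $258,100.
Difference $258,200 − $258,100 = +$100 applied to largest assessed value (Becker): Becker becomes $80,500.

Tam: $30,400; Haddad: $11,200; Chaudhri: $26,100; Becker: $80,500; Quinlan: $30,200; Ibarra: $79,800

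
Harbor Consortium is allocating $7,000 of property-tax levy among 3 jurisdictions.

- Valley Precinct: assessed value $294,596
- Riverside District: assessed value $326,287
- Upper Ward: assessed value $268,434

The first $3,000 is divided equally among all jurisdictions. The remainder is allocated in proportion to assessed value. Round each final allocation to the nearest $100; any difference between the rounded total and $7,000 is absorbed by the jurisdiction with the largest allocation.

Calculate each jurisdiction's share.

First tranche $3,000 split equally: $1,000 each.
Remainder $4,000 by assessed value (total 889,317): Valley Precinct 1,325.04 → $1,300; Riverside District 1,467.58 → $1,500; Upper Ward 1,207.37 → $1,200.
Totals: Valley Precinct $1,000 + $1,300 = $2,300; Riverside District $1,000 + $1,500 = $2,500; Upper Ward $1,000 + $1,200 = $2,200.

Valley Precinct: $2,300 · Riverside District: $2,500 · Upper Ward: $2,200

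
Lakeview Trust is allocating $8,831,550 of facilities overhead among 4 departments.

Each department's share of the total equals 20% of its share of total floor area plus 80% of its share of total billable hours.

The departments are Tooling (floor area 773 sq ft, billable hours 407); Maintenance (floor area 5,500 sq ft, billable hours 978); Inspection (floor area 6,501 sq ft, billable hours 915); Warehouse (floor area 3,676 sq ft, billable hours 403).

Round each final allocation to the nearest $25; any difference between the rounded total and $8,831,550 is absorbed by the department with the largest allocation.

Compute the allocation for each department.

Totals — floor area 16,450, billable hours 2,703.
Composite weights (20% floor area + 80% billable hours): Tooling 0.1299; Maintenance 0.3563; Inspection 0.3498; Warehouse 0.1640.
Unrounded shares: Tooling 1,146,837.93; Maintenance 3,146,906.12; Inspection 3,089,715.33; Warehouse 1,448,090.61.
At nearest $25: Tooling $1,146,850; Maintenance $3,146,900; Inspection $3,089,725; Warehouse $1,448,100. Sum = $8,831,575.
Difference $8,831,550 − $8,831,575 = −$25 applied to largest allocation (Maintenance): Maintenance becomes $3,146,875.

Tooling: $1,146,850; Maintenance: $3,146,875; Inspection: $3,089,725; Warehouse: $1,448,100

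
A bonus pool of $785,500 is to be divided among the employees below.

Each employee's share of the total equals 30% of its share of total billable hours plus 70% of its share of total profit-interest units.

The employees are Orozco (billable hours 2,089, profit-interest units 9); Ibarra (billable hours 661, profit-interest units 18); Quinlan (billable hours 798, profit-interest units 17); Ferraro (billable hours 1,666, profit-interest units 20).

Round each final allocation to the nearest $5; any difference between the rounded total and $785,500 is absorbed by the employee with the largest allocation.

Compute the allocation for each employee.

Billable hours total 5,214; profit-interest units total 64.
Combined weights (30% billable hours + 70% profit-interest units): Orozco 0.2186; Ibarra 0.2349; Quinlan 0.2319; Ferraro 0.3146.
Unrounded shares: Orozco 171,736.32; Ibarra 184,519.62; Quinlan 182,120.02; Ferraro 247,124.04.
After rounding ($5): Orozco $171,735; Ibarra $184,520; Quinlan $182,120; Ferraro $247,125. Sum = $785,500.
Sum already equals the total — no adjustment.

Orozco: $171,735 · Ibarra: $184,520 · Quinlan: $182,120 · Ferraro: $247,125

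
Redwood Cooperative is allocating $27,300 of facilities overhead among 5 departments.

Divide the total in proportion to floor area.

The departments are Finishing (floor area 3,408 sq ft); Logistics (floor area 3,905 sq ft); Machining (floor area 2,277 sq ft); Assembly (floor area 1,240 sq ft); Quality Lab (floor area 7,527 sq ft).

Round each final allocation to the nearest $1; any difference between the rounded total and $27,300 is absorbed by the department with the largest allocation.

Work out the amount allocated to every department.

Floor area total: 18,357.
Raw shares: Finishing 3,408/18,357 × $27,300 = 5,068.28; Logistics 3,905/18,357 × $27,300 = 5,807.40; Machining 2,277/18,357 × $27,300 = 3,386.29; Assembly 1,240/18,357 × $27,300 = 1,844.09; Quality Lab 7,527/18,357 × $27,300 = 11,193.94.
After rounding ($1): Finishing $5,068; Logistics $5,807; Machining $3,386; Assembly $1,844; Quality Lab $11,194. Sum = $27,299.
Difference $27,300 − $27,299 = +$1 applied to largest allocation (Quality Lab): Quality Lab becomes $11,195.

Finishing: $5,068 | Logistics: $5,807 | Machining: $3,386 | Assembly: $1,844 | Quality Lab: $11,195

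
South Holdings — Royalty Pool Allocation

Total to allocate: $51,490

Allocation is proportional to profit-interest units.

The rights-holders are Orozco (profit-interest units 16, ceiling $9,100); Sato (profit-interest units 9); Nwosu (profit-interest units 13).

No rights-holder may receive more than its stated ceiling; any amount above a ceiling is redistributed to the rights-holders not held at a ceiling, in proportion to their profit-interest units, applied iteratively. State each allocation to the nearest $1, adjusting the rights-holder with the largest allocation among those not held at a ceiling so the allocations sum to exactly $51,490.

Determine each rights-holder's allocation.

Orozco: $9,100 | Sato: $17,341 | Nwosu: $25,049

Profit-interest units total: 38.
Unconstrained shares: Orozco 21,680.00; Sato 12,195.00; Nwosu 17,615.00.
Held at cap: Orozco ($9,100); balance $42,390 reallocated over remaining profit-interest units 22.
Remaining shares: Sato 17,341.36 → $17,341; Nwosu 25,048.64 → $25,049.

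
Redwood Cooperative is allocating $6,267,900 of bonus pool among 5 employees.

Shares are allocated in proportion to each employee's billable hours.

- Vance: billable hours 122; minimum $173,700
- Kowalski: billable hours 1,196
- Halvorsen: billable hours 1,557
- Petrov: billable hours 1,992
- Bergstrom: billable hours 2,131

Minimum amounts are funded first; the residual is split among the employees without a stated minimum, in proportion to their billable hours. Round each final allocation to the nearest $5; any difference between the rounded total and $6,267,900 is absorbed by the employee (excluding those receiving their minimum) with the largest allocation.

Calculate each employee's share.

Fund the minimums — Vance $173,700. Residual $6,094,200.
Residual split over remaining billable hours 6,876: Kowalski 1,060,015.01 → $1,060,015; Halvorsen 1,379,969.37 → $1,379,970; Petrov 1,765,509.95 → $1,765,510; Bergstrom 1,888,705.67 → $1,888,705.

Vance: $173,700 | Kowalski: $1,060,015 | Halvorsen: $1,379,970 | Petrov: $1,765,510 | Bergstrom: $1,888,705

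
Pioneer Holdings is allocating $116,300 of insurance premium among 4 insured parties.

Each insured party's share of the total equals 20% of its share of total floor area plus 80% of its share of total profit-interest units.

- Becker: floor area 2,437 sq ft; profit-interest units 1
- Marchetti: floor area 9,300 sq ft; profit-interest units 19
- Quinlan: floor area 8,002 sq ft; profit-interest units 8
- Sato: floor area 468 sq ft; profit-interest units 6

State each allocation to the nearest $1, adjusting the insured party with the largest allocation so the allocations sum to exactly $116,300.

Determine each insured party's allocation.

Becker: $5,542 | Marchetti: $62,697 | Quinlan: $31,103 | Sato: $16,958

Floor area total 20,207; profit-interest units total 34.
Blended shares (20% floor area + 80% profit-interest units): Becker 0.0476; Marchetti 0.5391; Quinlan 0.2674; Sato 0.1458.
Raw shares: Becker 5,541.67; Marchetti 62,698.04; Quinlan 31,102.76; Sato 16,957.53.
Rounded to nearest $1: Becker $5,542; Marchetti $62,698; Quinlan $31,103; Sato $16,958. Sum = $116,301.
Difference $116,300 − $116,301 = −$1 applied to largest allocation (Marchetti): Marchetti becomes $62,697.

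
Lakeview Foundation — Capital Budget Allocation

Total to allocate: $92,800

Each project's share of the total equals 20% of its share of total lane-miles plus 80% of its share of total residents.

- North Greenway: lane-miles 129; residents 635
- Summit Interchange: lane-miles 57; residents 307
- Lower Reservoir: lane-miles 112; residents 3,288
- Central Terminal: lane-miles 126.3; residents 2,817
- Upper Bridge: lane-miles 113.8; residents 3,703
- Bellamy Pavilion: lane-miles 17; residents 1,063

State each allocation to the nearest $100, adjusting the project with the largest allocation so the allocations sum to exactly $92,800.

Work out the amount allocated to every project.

North Greenway: $8,300; Summit Interchange: $3,800; Lower Reservoir: $24,400; Central Terminal: $21,900; Upper Bridge: $27,200; Bellamy Pavilion: $7,200

Lane-miles total 555.1; residents total 11,813.
Blended shares (20% lane-miles + 80% residents): North Greenway 0.0895; Summit Interchange 0.0413; Lower Reservoir 0.2630; Central Terminal 0.2363; Upper Bridge 0.2918; Bellamy Pavilion 0.0781.
Proportional shares: North Greenway 8,303.89; Summit Interchange 3,835.19; Lower Reservoir 24,408.54; Central Terminal 21,926.62; Upper Bridge 27,076.83; Bellamy Pavilion 7,248.93.
At nearest $100: North Greenway $8,300; Summit Interchange $3,800; Lower Reservoir $24,400; Central Terminal $21,900; Upper Bridge $27,100; Bellamy Pavilion $7,200. Sum = $92,700.
Difference $92,800 − $92,700 = +$100 applied to largest allocation (Upper Bridge): Upper Bridge becomes $27,200.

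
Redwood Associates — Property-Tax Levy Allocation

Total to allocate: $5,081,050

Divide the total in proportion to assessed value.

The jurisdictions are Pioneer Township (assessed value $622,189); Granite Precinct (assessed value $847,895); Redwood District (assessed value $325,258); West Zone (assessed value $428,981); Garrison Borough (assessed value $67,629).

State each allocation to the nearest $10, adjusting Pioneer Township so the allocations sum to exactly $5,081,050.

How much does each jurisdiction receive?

Pioneer Township: $1,379,330 · Granite Precinct: $1,879,710 · Redwood District: $721,070 · West Zone: $951,010 · Garrison Borough: $149,930

Total assessed value = 2,291,952.
Raw shares: Pioneer Township 622,189/2,291,952 × $5,081,050 = 1,379,336.66; Granite Precinct 847,895/2,291,952 × $5,081,050 = 1,879,706.42; Redwood District 325,258/2,291,952 × $5,081,050 = 721,067.53; West Zone 428,981/2,291,952 × $5,081,050 = 951,012.02; Garrison Borough 67,629/2,291,952 × $5,081,050 = 149,927.37.
At nearest $10: Pioneer Township $1,379,340; Granite Precinct $1,879,710; Redwood District $721,070; West Zone $951,010; Garrison Borough $149,930. Sum = $5,081,060.
Difference $5,081,050 − $5,081,060 = −$10 applied to Pioneer Township: Pioneer Township becomes $1,379,330.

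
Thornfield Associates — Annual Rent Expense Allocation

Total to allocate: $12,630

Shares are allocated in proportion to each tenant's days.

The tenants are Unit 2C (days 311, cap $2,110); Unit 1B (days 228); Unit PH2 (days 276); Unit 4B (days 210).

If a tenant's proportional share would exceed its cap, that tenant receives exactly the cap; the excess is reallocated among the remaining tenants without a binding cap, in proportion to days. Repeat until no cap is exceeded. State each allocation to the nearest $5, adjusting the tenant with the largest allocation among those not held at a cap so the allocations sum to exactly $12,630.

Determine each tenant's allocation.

Unit 2C: $2,110 · Unit 1B: $3,360 · Unit PH2: $4,065 · Unit 4B: $3,095

Total days = 1,025.
Pro-rata shares before constraints: Unit 2C 3,832.13; Unit 1B 2,809.40; Unit PH2 3,400.86; Unit 4B 2,587.61.
Capped: Unit 2C ($2,110); balance $10,520 reallocated over remaining days 714.
Remaining shares: Unit 1B 3,359.33 → $3,360; Unit PH2 4,066.55 → $4,065; Unit 4B 3,094.12 → $3,095.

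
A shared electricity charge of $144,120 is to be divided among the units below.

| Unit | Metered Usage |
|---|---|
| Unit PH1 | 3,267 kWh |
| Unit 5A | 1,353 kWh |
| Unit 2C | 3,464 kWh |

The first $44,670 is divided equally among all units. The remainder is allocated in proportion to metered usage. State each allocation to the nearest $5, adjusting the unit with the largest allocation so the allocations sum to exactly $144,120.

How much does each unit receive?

Unit PH1: $55,080 | Unit 5A: $31,535 | Unit 2C: $57,505

Equal tier: $44,670 ÷ 3 = $14,890 apiece.
Remainder $99,450 by metered usage (total 8,084): Unit PH1 40,190.89 → $40,190; Unit 5A 16,644.71 → $16,645; Unit 2C 42,614.40 → $42,615.
Totals: Unit PH1 $14,890 + $40,190 = $55,080; Unit 5A $14,890 + $16,645 = $31,535; Unit 2C $14,890 + $42,615 = $57,505.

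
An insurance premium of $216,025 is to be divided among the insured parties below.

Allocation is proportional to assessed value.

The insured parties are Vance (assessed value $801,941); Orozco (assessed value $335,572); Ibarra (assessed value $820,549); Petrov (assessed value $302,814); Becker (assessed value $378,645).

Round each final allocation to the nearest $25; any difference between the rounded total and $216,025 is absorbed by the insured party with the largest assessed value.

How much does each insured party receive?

Vance: $65,625 · Orozco: $27,475 · Ibarra: $67,150 · Petrov: $24,775 · Becker: $31,000

Assessed value total: 801,941 + 335,572 + 820,549 + 302,814 + 378,645 = 2,639,521.
Proportional shares: Vance 65,632.86; Orozco 27,464.05; Ibarra 67,155.78; Petrov 24,783.06; Becker 30,989.25.
At nearest $25: Vance $65,625; Orozco $27,475; Ibarra $67,150; Petrov $24,775; Becker $31,000. Sum = $216,025.
No rounding difference to absorb.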